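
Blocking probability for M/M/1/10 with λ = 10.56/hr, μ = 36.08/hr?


ρ = λ/μ = 10.56/36.08 = 0.2927
P_K = (1−ρ)ρ^K/(1−ρ^(K+1)) = (0.7073·0.000004613)/(1 − 0.000001350)
= 0.000003263/0.999999 = 0.000003263

Final: 0.000003263


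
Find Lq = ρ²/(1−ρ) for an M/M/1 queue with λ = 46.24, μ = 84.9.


ρ = 46.24/84.9 = 0.5446
Lq = ρ²/(1−ρ) = 0.2966/0.4554 = 0.6514

Final: 0.6514


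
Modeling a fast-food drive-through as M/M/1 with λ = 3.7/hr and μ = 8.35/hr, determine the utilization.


ρ = λ/μ = 3.7/8.35 = 0.4431

Final: 0.4431


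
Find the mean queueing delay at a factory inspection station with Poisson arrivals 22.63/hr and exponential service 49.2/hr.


ρ = 22.63/49.2 = 0.4600
Wq = ρ/(μ−λ) = 0.4600/(49.2 − 22.63) = 0.4600/26.57 = 0.01731 hr

Final: 0.01731 hr


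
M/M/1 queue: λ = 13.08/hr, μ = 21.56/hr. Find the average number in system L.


ρ = λ/μ = 13.08/21.56 = 0.6067
L = ρ/(1−ρ) = 0.6067/(1 − 0.6067) = 0.6067/0.3933 = 1.5425

Final: 1.5425


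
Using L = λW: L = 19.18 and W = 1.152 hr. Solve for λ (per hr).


λ = L/W = 19.18/1.152 = 16.6493 /hr

Final: 16.6493 /hr


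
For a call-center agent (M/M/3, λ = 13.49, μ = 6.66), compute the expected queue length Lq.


a = λ/μ = 2.0255; ρ = a/3 = 0.6752
P₀ = 0.107057
Lq = P₀·a^c·ρ / (c!·(1−ρ)²) = 0.107057·8.31023·0.6752/(6·0.10551)
= 0.94884

Final: 0.94884


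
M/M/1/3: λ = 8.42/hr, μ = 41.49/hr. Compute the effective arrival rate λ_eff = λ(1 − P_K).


ρ = 0.2029; P_K = (1−ρ)ρ^3/(1−ρ^4) = 0.006673
λ_eff = λ(1 − P_K) = 8.42·(1 − 0.006673) = 8.42·0.993327 = 8.3638 /hr

Final: 8.3638 /hr


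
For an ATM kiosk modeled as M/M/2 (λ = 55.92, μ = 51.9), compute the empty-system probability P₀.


a = λ/μ = 55.92/51.9 = 1.0775; ρ = a/c = 0.5387
Σ_{k=0}^{1} a^k/k! (terms k=0..1) = 1.00000 + 1.07746 = 2.07746
Tail: a^2/(2!(1−ρ)) = 1.16091/(2·0.4613) = 1.25838
P₀ = 1/(2.07746 + 1.25838) = 1/3.33584 = 0.299775

Final: 0.299775


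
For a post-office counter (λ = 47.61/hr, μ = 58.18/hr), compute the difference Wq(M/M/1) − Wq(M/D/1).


ρ = 47.61/58.18 = 0.8183
Wq(M/M/1) = ρ/(μ−λ) = 0.8183/10.57 = 0.07742 hr
Wq(M/D/1) = ρ/(2(μ−λ)) = 0.03871 hr
Savings = 0.07742 − 0.03871 = 0.03871 hr

Final: 0.03871 hr


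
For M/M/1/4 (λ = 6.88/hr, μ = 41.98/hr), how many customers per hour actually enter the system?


ρ = 0.1639; P_K = (1−ρ)ρ^4/(1−ρ^5) = 0.0006033
λ_eff = λ(1 − P_K) = 6.88·(1 − 0.0006033) = 6.88·0.999397 = 6.8758 /hr

Final: 6.8758 /hr


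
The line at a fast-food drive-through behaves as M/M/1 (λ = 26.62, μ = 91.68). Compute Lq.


ρ = 26.62/91.68 = 0.2904
Lq = ρ²/(1−ρ) = 0.08431/0.7096 = 0.1188

Final: 0.1188


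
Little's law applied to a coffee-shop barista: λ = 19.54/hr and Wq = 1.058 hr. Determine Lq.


Lq = λWq = 19.54·1.058 = 20.6733

Final: 20.6733


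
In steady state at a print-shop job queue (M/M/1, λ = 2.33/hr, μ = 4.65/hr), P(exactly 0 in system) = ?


ρ = 2.33/4.65 = 0.5011
P_n = (1−ρ)·ρ^n = (1 − 0.5011)·0.5011^0 = 0.4989·1.000000 = 0.498925

Final: 0.498925


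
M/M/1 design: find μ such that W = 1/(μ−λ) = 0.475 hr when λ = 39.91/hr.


W = 1/(μ−λ) ⇒ μ − λ = 1/W = 1/0.475 = 2.1053
μ = λ + 1/W = 39.91 + 2.1053 = 42.0153 per hr

Final: 42.0153 /hr


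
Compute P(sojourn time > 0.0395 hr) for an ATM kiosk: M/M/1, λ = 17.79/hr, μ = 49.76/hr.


W ~ Exponential(μ−λ) for M/M/1.
μ − λ = 49.76 − 17.79 = 31.9700
P(W > t) = e^{−(μ−λ)t} = e^{−1.2628} = 0.282857

Final: 0.282857


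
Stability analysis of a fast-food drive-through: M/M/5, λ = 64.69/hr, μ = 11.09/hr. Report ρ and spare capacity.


Total capacity cμ = 5·11.09 = 55.45/hr
ρ = λ/(cμ) = 64.69/55.45 = 1.1666
Stable ⇔ ρ < 1: NO
Spare capacity = cμ − λ = 55.45 − 64.69 = -9.24/hr

Final: ρ = 1.1666; unstable; margin = -9.24/hr


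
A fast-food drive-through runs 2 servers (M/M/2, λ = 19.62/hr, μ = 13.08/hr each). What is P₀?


a = λ/μ = 19.62/13.08 = 1.5000; ρ = a/c = 0.7500
Σ_{k=0}^{1} a^k/k! (terms k=0..1) = 1.00000 + 1.50000 = 2.50000
Tail: a^2/(2!(1−ρ)) = 2.25000/(2·0.2500) = 4.50000
P₀ = 1/(2.50000 + 4.50000) = 1/7.00000 = 0.142857

Final: 0.142857


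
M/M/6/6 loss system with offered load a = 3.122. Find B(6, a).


B(c,a) = (a^c/c!) / Σ_{k=0}^{c} a^k/k!
a^6/6! = 1.286071
Σ terms (k=0..6): 1.00000 + 3.12200 + 4.87344 + 5.07163 + 3.95841 + 2.47163 + 1.28607 = 21.783176
B = 1.286071/21.783176 = 0.059040

Final: 0.059040


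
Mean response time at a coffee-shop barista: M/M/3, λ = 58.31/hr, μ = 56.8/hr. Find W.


a = 1.0266; ρ = 0.3422; P₀ = 0.353652
Lq = P₀·a^c·ρ/(c!(1−ρ)²) = 0.05043
Wq = Lq/λ = 0.05043/58.31 = 0.0008649 hr
W = Wq + 1/μ = 0.0008649 + 0.01761 = 0.01847 hr

Final: 0.01847 hr


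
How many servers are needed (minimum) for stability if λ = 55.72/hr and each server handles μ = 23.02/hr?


Stability requires cμ > λ ⇔ c > λ/μ.
λ/μ = 55.72/23.02 = 2.4205
Minimum integer c = ⌊2.4205⌋ + 1 = 3
Check: 3·23.02 = 69.06 > 55.72, while 2·23.02 = 46.04 ≤ 55.72

Final: 3 servers


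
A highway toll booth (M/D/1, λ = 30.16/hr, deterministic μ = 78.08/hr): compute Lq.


ρ = 30.16/78.08 = 0.3863
M/D/1: Lq = ρ²/(2(1−ρ)) = 0.1492/(2·0.6137) = 0.12156

Final: 0.12156


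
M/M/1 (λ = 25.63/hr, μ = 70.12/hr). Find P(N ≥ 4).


ρ = 25.63/70.12 = 0.3655
P(N ≥ n) = ρ^n = 0.3655^4 = 0.017850

Final: 0.017850


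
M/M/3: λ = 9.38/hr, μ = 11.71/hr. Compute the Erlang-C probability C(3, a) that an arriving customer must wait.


a = λ/μ = 0.8010; ρ = a/3 = 0.2670
P₀ = 0.446686 (from M/M/c formula)
C(c,a) = [a^c/(c!(1−ρ))]·P₀ = [0.51397/(6·0.7330)]·0.446686
= 0.11687·0.446686 = 0.052202

Final: 0.052202


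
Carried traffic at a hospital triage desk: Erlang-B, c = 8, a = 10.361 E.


B(8,10.361) = 0.354902 (Erlang-B)
Carried load = a(1 − B) = 10.361·(1 − 0.354902) = 10.361·0.645098 = 6.6839 E

Final: 6.6839 Erlangs


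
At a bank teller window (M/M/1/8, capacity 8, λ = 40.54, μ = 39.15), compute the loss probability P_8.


ρ = λ/μ = 40.54/39.15 = 1.0355
P_K = (1−ρ)ρ^K/(1−ρ^(K+1)) = (-0.03550·1.321952)/(1 − 1.368888)
= -0.046935/-0.368888 = 0.127234

Final: 0.127234


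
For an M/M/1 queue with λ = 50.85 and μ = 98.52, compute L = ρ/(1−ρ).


ρ = λ/μ = 50.85/98.52 = 0.5161
L = ρ/(1−ρ) = 0.5161/(1 − 0.5161) = 0.5161/0.4839 = 1.0667

Final: 1.0667


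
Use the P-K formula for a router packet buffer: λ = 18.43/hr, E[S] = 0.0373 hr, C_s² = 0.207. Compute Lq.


ρ = λ·E[S] = 18.43·0.0373 = 0.6874
Lq = ρ²(1+C_s²)/(2(1−ρ)) = 0.4726·(1+0.207)/(2·0.3126)
= 0.4726·1.2070/0.6251 = 0.91245

Final: 0.91245


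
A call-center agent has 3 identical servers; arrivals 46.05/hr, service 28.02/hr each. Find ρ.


ρ = λ/(cμ) = 46.05/(3·28.02) = 46.05/84.06 = 0.5478

Final: 0.5478


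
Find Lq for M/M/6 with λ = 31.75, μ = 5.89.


a = λ/μ = 5.3905; ρ = a/6 = 0.8984
P₀ = 0.002195
Lq = P₀·a^c·ρ / (c!·(1−ρ)²) = 0.002195·24534.12700·0.8984/(720·0.01032)
= 6.51185

Final: 6.51185


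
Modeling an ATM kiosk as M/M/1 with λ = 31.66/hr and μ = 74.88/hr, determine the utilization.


ρ = λ/μ = 31.66/74.88 = 0.4228

Final: 0.4228


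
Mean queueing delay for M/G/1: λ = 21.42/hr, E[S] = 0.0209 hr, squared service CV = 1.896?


ρ = λ·E[S] = 21.42·0.0209 = 0.4477
E[S²] = E[S]²(1+C_s²) = 0.0209²·(1+1.896) = 0.001265
Wq = λ·E[S²]/(2(1−ρ)) = 21.42·0.001265/(2·0.5523) = 0.02453 hr

Final: 0.02453 hr


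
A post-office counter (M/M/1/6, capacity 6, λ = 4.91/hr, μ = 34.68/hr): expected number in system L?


ρ = 4.91/34.68 = 0.1416
L = ρ[1 − (K+1)ρ^K + Kρ^(K+1)] / [(1−ρ)(1−ρ^(K+1))]
Numerator: 0.1416·(1 − 7·0.000008054 + 6·0.000001140) = 0.141573
Denominator: (0.8584)·(0.999999) = 0.858419
L = 0.141573/0.858419 = 0.1649

Final: 0.1649


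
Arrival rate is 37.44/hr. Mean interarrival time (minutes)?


Mean interarrival time = 1/λ = 1/37.44 hour = 0.02671 hour
In minutes: 0.02671 × 60 = 1.6026 min

Final: 1.6026 min


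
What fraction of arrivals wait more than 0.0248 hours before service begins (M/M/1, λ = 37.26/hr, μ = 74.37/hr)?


ρ = 37.26/74.37 = 0.5010
P(Wq > t) = ρ·e^{−(μ−λ)t} = 0.5010·e^{−0.9203}
= 0.5010·0.398388 = 0.199596

Final: 0.199596


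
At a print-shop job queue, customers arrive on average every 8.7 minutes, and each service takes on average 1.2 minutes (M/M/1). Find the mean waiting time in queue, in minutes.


λ = 60/8.7 = 6.8966 /hr
μ = 60/1.2 = 50.0000 /hr
ρ = λ/μ = 6.8966/50.0000 = 0.1379
Wq = ρ/(μ−λ) = 0.1379/(50.0000−6.8966) = 0.003200 hr
In minutes: 0.003200·60 = 0.1920 min

Final: 0.1920 min


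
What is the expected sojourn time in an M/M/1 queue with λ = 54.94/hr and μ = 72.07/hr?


W = 1/(μ−λ) = 1/(72.07 − 54.94) = 1/17.13 = 0.05838 hr

Final: 0.05838 hr


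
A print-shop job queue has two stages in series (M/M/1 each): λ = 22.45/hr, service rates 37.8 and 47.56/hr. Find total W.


Each node sees arrival rate λ = 22.45/hr (tandem ⇒ throughput preserved).
W₁ = 1/(μ₁−λ) = 1/(37.8−22.45) = 0.06515 hr
W₂ = 1/(μ₂−λ) = 1/(47.56−22.45) = 0.03982 hr
W_total = W₁ + W₂ = 0.06515 + 0.03982 = 0.10497 hr

Final: 0.10497 hr


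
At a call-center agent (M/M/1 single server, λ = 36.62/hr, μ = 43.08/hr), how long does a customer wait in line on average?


ρ = 36.62/43.08 = 0.8500
Wq = ρ/(μ−λ) = 0.8500/(43.08 − 36.62) = 0.8500/6.46 = 0.1316 hr

Final: 0.1316 hr


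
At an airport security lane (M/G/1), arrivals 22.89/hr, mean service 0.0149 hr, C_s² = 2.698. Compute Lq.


ρ = λ·E[S] = 22.89·0.0149 = 0.3411
Lq = ρ²(1+C_s²)/(2(1−ρ)) = 0.1163·(1+2.698)/(2·0.6589)
= 0.1163·3.6980/1.3179 = 0.32640

Final: 0.32640


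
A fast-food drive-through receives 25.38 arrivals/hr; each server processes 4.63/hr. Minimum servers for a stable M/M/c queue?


Stability requires cμ > λ ⇔ c > λ/μ.
λ/μ = 25.38/4.63 = 5.4816
Minimum integer c = ⌊5.4816⌋ + 1 = 6
Check: 6·4.63 = 27.78 > 25.38, while 5·4.63 = 23.15 ≤ 25.38

Final: 6 servers


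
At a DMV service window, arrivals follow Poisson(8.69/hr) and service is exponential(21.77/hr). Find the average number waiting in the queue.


ρ = 8.69/21.77 = 0.3992
Lq = ρ²/(1−ρ) = 0.1593/0.6008 = 0.2652

Final: 0.2652


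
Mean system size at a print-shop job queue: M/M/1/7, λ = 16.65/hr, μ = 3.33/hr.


ρ = 16.65/3.33 = 5.0000
L = ρ[1 − (K+1)ρ^K + Kρ^(K+1)] / [(1−ρ)(1−ρ^(K+1))]
Numerator: 5.0000·(1 − 8·78125.000000 + 7·390625.000000) = 10546880.000000
Denominator: (-4.0000)·(-390624.000000) = 1562496.000000
L = 10546880.000000/1562496.000000 = 6.7500

Final: 6.7500


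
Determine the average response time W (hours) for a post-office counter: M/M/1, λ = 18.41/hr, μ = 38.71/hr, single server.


W = 1/(μ−λ) = 1/(38.71 − 18.41) = 1/20.30 = 0.04926 hr

Final: 0.04926 hr


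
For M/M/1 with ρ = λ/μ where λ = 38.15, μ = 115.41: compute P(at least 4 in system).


ρ = 38.15/115.41 = 0.3306
P(N ≥ n) = ρ^n = 0.3306^4 = 0.011940

Final: 0.011940


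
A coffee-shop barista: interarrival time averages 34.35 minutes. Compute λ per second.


λ = 1/(interarrival time) in consistent units.
1 second = 0.0166667 min, so λ = 0.0166667/34.35 = 0.0004852 per second

Final: 0.0004852 /sec


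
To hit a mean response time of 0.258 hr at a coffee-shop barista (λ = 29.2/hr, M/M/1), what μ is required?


W = 1/(μ−λ) ⇒ μ − λ = 1/W = 1/0.258 = 3.8760
μ = λ + 1/W = 29.2 + 3.8760 = 33.0760 per hr

Final: 33.0760 /hr


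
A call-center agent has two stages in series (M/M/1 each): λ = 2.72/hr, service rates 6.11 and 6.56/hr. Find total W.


Each node sees arrival rate λ = 2.72/hr (tandem ⇒ throughput preserved).
W₁ = 1/(μ₁−λ) = 1/(6.11−2.72) = 0.29499 hr
W₂ = 1/(μ₂−λ) = 1/(6.56−2.72) = 0.26042 hr
W_total = W₁ + W₂ = 0.29499 + 0.26042 = 0.55540 hr

Final: 0.55540 hr


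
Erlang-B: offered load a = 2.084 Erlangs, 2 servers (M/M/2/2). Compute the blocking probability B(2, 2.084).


B(c,a) = (a^c/c!) / Σ_{k=0}^{c} a^k/k!
a^2/2! = 2.171528
Σ terms (k=0..2): 1.00000 + 2.08400 + 2.17153 = 5.255528
B = 2.171528/5.255528 = 0.413189

Final: 0.413189


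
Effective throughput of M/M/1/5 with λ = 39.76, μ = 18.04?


ρ = 2.2040; P_K = (1−ρ)ρ^5/(1−ρ^6) = 0.551086
λ_eff = λ(1 − P_K) = 39.76·(1 − 0.551086) = 39.76·0.448914 = 17.8488 /hr

Final: 17.8488 /hr


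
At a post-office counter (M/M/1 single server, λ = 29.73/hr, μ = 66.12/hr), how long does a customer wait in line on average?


ρ = 29.73/66.12 = 0.4496
Wq = ρ/(μ−λ) = 0.4496/(66.12 − 29.73) = 0.4496/36.39 = 0.01236 hr

Final: 0.01236 hr


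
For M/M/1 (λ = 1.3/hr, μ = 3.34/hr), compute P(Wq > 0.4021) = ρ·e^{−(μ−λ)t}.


ρ = 1.3/3.34 = 0.3892
P(Wq > t) = ρ·e^{−(μ−λ)t} = 0.3892·e^{−0.8203}
= 0.3892·0.440307 = 0.171377

Final: 0.171377


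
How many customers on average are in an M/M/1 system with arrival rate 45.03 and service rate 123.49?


ρ = λ/μ = 45.03/123.49 = 0.3646
L = ρ/(1−ρ) = 0.3646/(1 − 0.3646) = 0.3646/0.6354 = 0.5739

Final: 0.5739


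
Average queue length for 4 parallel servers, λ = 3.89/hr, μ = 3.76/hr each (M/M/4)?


a = λ/μ = 1.0346; ρ = a/4 = 0.2586
P₀ = 0.354774
Lq = P₀·a^c·ρ / (c!·(1−ρ)²) = 0.354774·1.14564·0.2586/(24·0.54961)
= 0.007970

Final: 0.007970


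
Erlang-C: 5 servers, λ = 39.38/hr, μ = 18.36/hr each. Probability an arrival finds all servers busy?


a = λ/μ = 2.1449; ρ = a/5 = 0.4290
P₀ = 0.115820 (from M/M/c formula)
C(c,a) = [a^c/(c!(1−ρ))]·P₀ = [45.39575/(120·0.5710)]·0.115820
= 0.66249·0.115820 = 0.076730

Final: 0.076730


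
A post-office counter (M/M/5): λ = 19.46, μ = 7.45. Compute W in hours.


a = 2.6121; ρ = 0.5224; P₀ = 0.071147
Lq = P₀·a^c·ρ/(c!(1−ρ)²) = 0.16513
Wq = Lq/λ = 0.16513/19.46 = 0.008486 hr
W = Wq + 1/μ = 0.008486 + 0.13423 = 0.14271 hr

Final: 0.14271 hr


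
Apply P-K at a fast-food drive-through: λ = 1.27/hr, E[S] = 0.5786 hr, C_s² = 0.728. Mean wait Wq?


ρ = λ·E[S] = 1.27·0.5786 = 0.7348
E[S²] = E[S]²(1+C_s²) = 0.5786²·(1+0.728) = 0.578496
Wq = λ·E[S²]/(2(1−ρ)) = 1.27·0.578496/(2·0.2652) = 1.38528 hr

Final: 1.38528 hr


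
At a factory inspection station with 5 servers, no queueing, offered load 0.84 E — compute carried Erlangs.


B(5,0.84) = 0.001505 (Erlang-B)
Carried load = a(1 − B) = 0.84·(1 − 0.001505) = 0.84·0.998495 = 0.8387 E

Final: 0.8387 Erlangs


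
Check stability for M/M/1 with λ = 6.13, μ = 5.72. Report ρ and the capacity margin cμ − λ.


Total capacity cμ = 1·5.72 = 5.72/hr
ρ = λ/(cμ) = 6.13/5.72 = 1.0717
Stable ⇔ ρ < 1: NO
Spare capacity = cμ − λ = 5.72 − 6.13 = -0.41/hr

Final: ρ = 1.0717; unstable; margin = -0.41/hr


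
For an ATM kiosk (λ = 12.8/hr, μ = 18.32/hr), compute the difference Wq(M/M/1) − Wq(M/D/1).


ρ = 12.8/18.32 = 0.6987
Wq(M/M/1) = ρ/(μ−λ) = 0.6987/5.52 = 0.12657 hr
Wq(M/D/1) = ρ/(2(μ−λ)) = 0.06329 hr
Savings = 0.12657 − 0.06329 = 0.06329 hr

Final: 0.06329 hr


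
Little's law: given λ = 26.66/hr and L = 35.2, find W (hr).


W = L/λ = 35.2/26.66 = 1.3203 hr

Final: 1.3203 hr


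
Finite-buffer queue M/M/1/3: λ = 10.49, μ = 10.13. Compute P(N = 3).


ρ = λ/μ = 10.49/10.13 = 1.0355
P_K = (1−ρ)ρ^K/(1−ρ^(K+1)) = (-0.03554·1.110448)/(1 − 1.149911)
= -0.039463/-0.149911 = 0.263244

Final: 0.263244


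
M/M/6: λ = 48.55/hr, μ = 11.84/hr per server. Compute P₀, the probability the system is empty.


a = λ/μ = 48.55/11.84 = 4.1005; ρ = a/c = 0.6834
Σ_{k=0}^{5} a^k/k! (terms k=0..5) = 1.00000 + 4.10051 + 8.40708 + 11.49109 + 11.77983 + 9.66065 = 46.43916
Tail: a^6/(6!(1−ρ)) = 4753.62798/(720·0.3166) = 20.85481
P₀ = 1/(46.43916 + 20.85481) = 1/67.29396 = 0.014860

Final: 0.014860


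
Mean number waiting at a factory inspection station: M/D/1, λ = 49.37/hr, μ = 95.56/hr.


ρ = 49.37/95.56 = 0.5166
M/D/1: Lq = ρ²/(2(1−ρ)) = 0.2669/(2·0.4834) = 0.27610

Final: 0.27610


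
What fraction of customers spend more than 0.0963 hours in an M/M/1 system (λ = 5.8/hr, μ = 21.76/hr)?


W ~ Exponential(μ−λ) for M/M/1.
μ − λ = 21.76 − 5.8 = 15.9600
P(W > t) = e^{−(μ−λ)t} = e^{−1.5369} = 0.215036

Final: 0.215036


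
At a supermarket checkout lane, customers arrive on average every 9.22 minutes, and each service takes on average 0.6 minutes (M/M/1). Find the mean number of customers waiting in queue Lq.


λ = 60/9.22 = 6.5076 /hr
μ = 60/0.6 = 100.0000 /hr
ρ = λ/μ = 6.5076/100.0000 = 0.06508
Lq = ρ²/(1−ρ) = 0.004235/0.9349 = 0.004530

Final: 0.004530


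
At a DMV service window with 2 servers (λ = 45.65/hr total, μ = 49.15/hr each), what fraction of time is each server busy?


ρ = λ/(cμ) = 45.65/(2·49.15) = 45.65/98.30 = 0.4644

Final: 0.4644


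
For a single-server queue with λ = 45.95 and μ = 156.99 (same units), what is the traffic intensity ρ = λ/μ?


ρ = λ/μ = 45.95/156.99 = 0.2927

Final: 0.2927


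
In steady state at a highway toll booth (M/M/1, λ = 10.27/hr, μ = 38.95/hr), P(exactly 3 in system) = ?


ρ = 10.27/38.95 = 0.2637
P_n = (1−ρ)·ρ^n = (1 − 0.2637)·0.2637^3 = 0.7363·0.018331 = 0.013498

Final: 0.013498


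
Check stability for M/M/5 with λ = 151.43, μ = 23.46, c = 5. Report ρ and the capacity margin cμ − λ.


Total capacity cμ = 5·23.46 = 117.30/hr
ρ = λ/(cμ) = 151.43/117.30 = 1.2910
Stable ⇔ ρ < 1: NO
Spare capacity = cμ − λ = 117.30 − 151.43 = -34.13/hr

Final: ρ = 1.2910; unstable; margin = -34.13/hr


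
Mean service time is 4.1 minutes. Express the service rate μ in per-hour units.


μ = 1/(service time) in consistent units.
1 hour = 60 min, so μ = 60/4.1 = 14.6341 per hour

Final: 14.6341 /hr


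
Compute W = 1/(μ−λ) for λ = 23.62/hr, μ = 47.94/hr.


W = 1/(μ−λ) = 1/(47.94 − 23.62) = 1/24.32 = 0.04112 hr

Final: 0.04112 hr


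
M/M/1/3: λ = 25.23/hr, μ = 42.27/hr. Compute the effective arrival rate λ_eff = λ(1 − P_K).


ρ = 0.5969; P_K = (1−ρ)ρ^3/(1−ρ^4) = 0.098184
λ_eff = λ(1 − P_K) = 25.23·(1 − 0.098184) = 25.23·0.901816 = 22.7528 /hr

Final: 22.7528 /hr


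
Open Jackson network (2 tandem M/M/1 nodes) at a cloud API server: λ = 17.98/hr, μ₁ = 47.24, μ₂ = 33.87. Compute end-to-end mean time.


Each node sees arrival rate λ = 17.98/hr (tandem ⇒ throughput preserved).
W₁ = 1/(μ₁−λ) = 1/(47.24−17.98) = 0.03418 hr
W₂ = 1/(μ₂−λ) = 1/(33.87−17.98) = 0.06293 hr
W_total = W₁ + W₂ = 0.03418 + 0.06293 = 0.09711 hr

Final: 0.09711 hr


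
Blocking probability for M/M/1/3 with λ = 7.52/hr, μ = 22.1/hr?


ρ = λ/μ = 7.52/22.1 = 0.3403
P_K = (1−ρ)ρ^K/(1−ρ^(K+1)) = (0.6597·0.039398)/(1 − 0.013406)
= 0.025992/0.986594 = 0.026345

Final: 0.026345


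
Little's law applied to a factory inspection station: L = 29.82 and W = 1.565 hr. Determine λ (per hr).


λ = L/W = 29.82/1.565 = 19.0543 /hr

Final: 19.0543 /hr


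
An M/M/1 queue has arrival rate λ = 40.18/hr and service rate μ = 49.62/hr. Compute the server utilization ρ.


ρ = λ/μ = 40.18/49.62 = 0.8098

Final: 0.8098


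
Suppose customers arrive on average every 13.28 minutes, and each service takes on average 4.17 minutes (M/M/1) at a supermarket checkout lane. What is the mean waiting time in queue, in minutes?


λ = 60/13.28 = 4.5181 /hr
μ = 60/4.17 = 14.3885 /hr
ρ = λ/μ = 4.5181/14.3885 = 0.3140
Wq = ρ/(μ−λ) = 0.3140/(14.3885−4.5181) = 0.03181 hr
In minutes: 0.03181·60 = 1.909 min

Final: 1.909 min


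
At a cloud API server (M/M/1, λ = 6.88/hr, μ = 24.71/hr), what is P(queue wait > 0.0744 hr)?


ρ = 6.88/24.71 = 0.2784
P(Wq > t) = ρ·e^{−(μ−λ)t} = 0.2784·e^{−1.3266}
= 0.2784·0.265391 = 0.073893

Final: 0.073893


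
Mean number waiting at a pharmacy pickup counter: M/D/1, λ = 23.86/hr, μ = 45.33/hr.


ρ = 23.86/45.33 = 0.5264
M/D/1: Lq = ρ²/(2(1−ρ)) = 0.2771/(2·0.4736) = 0.29248

Final: 0.29248


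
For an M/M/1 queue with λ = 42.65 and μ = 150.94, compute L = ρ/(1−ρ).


ρ = λ/μ = 42.65/150.94 = 0.2826
L = ρ/(1−ρ) = 0.2826/(1 − 0.2826) = 0.2826/0.7174 = 0.3938

Final: 0.3938


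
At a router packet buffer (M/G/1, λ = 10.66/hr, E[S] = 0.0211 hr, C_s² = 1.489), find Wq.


ρ = λ·E[S] = 10.66·0.0211 = 0.2249
E[S²] = E[S]²(1+C_s²) = 0.0211²·(1+1.489) = 0.001108
Wq = λ·E[S²]/(2(1−ρ)) = 10.66·0.001108/(2·0.7751) = 0.007620 hr

Final: 0.007620 hr


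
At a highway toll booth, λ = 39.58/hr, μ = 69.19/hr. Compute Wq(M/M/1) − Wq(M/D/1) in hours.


ρ = 39.58/69.19 = 0.5720
Wq(M/M/1) = ρ/(μ−λ) = 0.5720/29.61 = 0.01932 hr
Wq(M/D/1) = ρ/(2(μ−λ)) = 0.009660 hr
Savings = 0.01932 − 0.009660 = 0.009660 hr

Final: 0.009660 hr


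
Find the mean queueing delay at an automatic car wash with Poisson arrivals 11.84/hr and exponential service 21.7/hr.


ρ = 11.84/21.7 = 0.5456
Wq = ρ/(μ−λ) = 0.5456/(21.7 − 11.84) = 0.5456/9.86 = 0.05534 hr

Final: 0.05534 hr


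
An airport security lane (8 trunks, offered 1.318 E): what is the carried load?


B(8,1.318) = 0.00006045 (Erlang-B)
Carried load = a(1 − B) = 1.318·(1 − 0.00006045) = 1.318·0.999940 = 1.3179 E

Final: 1.3179 Erlangs


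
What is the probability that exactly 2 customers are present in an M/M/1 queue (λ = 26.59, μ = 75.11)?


ρ = 26.59/75.11 = 0.3540
P_n = (1−ρ)·ρ^n = (1 − 0.3540)·0.3540^2 = 0.6460·0.125326 = 0.080959

Final: 0.080959


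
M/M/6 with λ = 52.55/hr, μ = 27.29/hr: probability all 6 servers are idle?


a = λ/μ = 52.55/27.29 = 1.9256; ρ = a/c = 0.3209
Σ_{k=0}^{5} a^k/k! (terms k=0..5) = 1.00000 + 1.92561 + 1.85399 + 1.19003 + 0.57288 + 0.22063 = 6.76315
Tail: a^6/(6!(1−ρ)) = 50.98179/(720·0.6791) = 0.10427
P₀ = 1/(6.76315 + 0.10427) = 1/6.86742 = 0.145615

Final: 0.145615


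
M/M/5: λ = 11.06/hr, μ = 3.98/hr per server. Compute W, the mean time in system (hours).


a = 2.7789; ρ = 0.5558; P₀ = 0.059488
Lq = P₀·a^c·ρ/(c!(1−ρ)²) = 0.23137
Wq = Lq/λ = 0.23137/11.06 = 0.02092 hr
W = Wq + 1/μ = 0.02092 + 0.25126 = 0.27218 hr

Final: 0.27218 hr


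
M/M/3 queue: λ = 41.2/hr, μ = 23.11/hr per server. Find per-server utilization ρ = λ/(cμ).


ρ = λ/(cμ) = 41.2/(3·23.11) = 41.2/69.33 = 0.5943

Final: 0.5943


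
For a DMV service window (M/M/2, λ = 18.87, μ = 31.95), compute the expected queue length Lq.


a = λ/μ = 0.5906; ρ = a/2 = 0.2953
P₀ = 0.544038
Lq = P₀·a^c·ρ / (c!·(1−ρ)²) = 0.544038·0.34882·0.2953/(2·0.49659)
= 0.05642

Final: 0.05642


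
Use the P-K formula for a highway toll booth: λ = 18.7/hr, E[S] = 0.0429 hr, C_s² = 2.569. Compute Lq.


ρ = λ·E[S] = 18.7·0.0429 = 0.8022
Lq = ρ²(1+C_s²)/(2(1−ρ)) = 0.6436·(1+2.569)/(2·0.1978)
= 0.6436·3.5690/0.3955 = 5.80703

Final: 5.80703


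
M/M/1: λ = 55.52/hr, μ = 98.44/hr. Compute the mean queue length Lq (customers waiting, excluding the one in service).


ρ = 55.52/98.44 = 0.5640
Lq = ρ²/(1−ρ) = 0.3181/0.4360 = 0.7296

Final: 0.7296


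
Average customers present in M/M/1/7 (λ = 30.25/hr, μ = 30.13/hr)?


ρ = 30.25/30.13 = 1.0040
L = ρ[1 − (K+1)ρ^K + Kρ^(K+1)] / [(1−ρ)(1−ρ^(K+1))]
Numerator: 1.0040·(1 − 8·1.028215 + 7·1.032310) = 0.0004531
Denominator: (-0.003983)·(-0.032310) = 0.0001287
L = 0.0004531/0.0001287 = 3.5209

Final: 3.5209


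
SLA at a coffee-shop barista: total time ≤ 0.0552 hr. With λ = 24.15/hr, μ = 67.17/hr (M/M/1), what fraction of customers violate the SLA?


W ~ Exponential(μ−λ) for M/M/1.
μ − λ = 67.17 − 24.15 = 43.0200
P(W > t) = e^{−(μ−λ)t} = e^{−2.3747} = 0.093042

Final: 0.093042


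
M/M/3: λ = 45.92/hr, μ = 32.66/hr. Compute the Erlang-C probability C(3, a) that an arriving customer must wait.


a = λ/μ = 1.4060; ρ = a/3 = 0.4687
P₀ = 0.234397 (from M/M/c formula)
C(c,a) = [a^c/(c!(1−ρ))]·P₀ = [2.77944/(6·0.5313)]·0.234397
= 0.87184·0.234397 = 0.204358

Final: 0.204358


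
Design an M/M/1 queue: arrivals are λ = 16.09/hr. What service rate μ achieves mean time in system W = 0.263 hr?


W = 1/(μ−λ) ⇒ μ − λ = 1/W = 1/0.263 = 3.8023
μ = λ + 1/W = 16.09 + 3.8023 = 19.8923 per hr

Final: 19.8923 /hr


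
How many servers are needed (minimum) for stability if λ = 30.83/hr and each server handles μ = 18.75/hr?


Stability requires cμ > λ ⇔ c > λ/μ.
λ/μ = 30.83/18.75 = 1.6443
Minimum integer c = ⌊1.6443⌋ + 1 = 2
Check: 2·18.75 = 37.50 > 30.83, while 1·18.75 = 18.75 ≤ 30.83

Final: 2 servers


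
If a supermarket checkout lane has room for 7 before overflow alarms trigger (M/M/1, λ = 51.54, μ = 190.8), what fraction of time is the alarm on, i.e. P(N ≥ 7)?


ρ = 51.54/190.8 = 0.2701
P(N ≥ n) = ρ^n = 0.2701^7 = 0.0001049

Final: 0.0001049


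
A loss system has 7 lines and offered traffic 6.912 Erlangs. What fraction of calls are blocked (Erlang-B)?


B(c,a) = (a^c/c!) / Σ_{k=0}^{c} a^k/k!
a^7/7! = 149.553152
Σ terms (k=0..7): 1.00000 + 6.91200 + 23.88787 + 55.03766 + 95.10507 + 131.47325 + 151.45718 + 149.55315 = 614.426188
B = 149.553152/614.426188 = 0.243403

Final: 0.243403


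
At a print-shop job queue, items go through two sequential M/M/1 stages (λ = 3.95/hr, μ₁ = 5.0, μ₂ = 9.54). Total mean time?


Each node sees arrival rate λ = 3.95/hr (tandem ⇒ throughput preserved).
W₁ = 1/(μ₁−λ) = 1/(5.0−3.95) = 0.95238 hr
W₂ = 1/(μ₂−λ) = 1/(9.54−3.95) = 0.17889 hr
W_total = W₁ + W₂ = 0.95238 + 0.17889 = 1.13127 hr

Final: 1.13127 hr


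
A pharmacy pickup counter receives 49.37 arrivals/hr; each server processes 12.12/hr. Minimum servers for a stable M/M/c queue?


Stability requires cμ > λ ⇔ c > λ/μ.
λ/μ = 49.37/12.12 = 4.0734
Minimum integer c = ⌊4.0734⌋ + 1 = 5
Check: 5·12.12 = 60.60 > 49.37, while 4·12.12 = 48.48 ≤ 49.37

Final: 5 servers


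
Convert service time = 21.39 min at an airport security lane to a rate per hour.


μ = 1/(service time) in consistent units.
1 hour = 60 min, so μ = 60/21.39 = 2.8050 per hour

Final: 2.8050 /hr


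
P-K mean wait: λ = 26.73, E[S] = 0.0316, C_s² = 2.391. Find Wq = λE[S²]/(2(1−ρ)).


ρ = λ·E[S] = 26.73·0.0316 = 0.8447
E[S²] = E[S]²(1+C_s²) = 0.0316²·(1+2.391) = 0.003386
Wq = λ·E[S²]/(2(1−ρ)) = 26.73·0.003386/(2·0.1553) = 0.29135 hr

Final: 0.29135 hr


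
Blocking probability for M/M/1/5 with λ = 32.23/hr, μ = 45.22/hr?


ρ = λ/μ = 32.23/45.22 = 0.7127
P_K = (1−ρ)ρ^K/(1−ρ^(K+1)) = (0.2873·0.183928)/(1 − 0.131093)
= 0.052836/0.868907 = 0.060807

Final: 0.060807


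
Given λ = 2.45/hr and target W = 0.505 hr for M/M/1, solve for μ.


W = 1/(μ−λ) ⇒ μ − λ = 1/W = 1/0.505 = 1.9802
μ = λ + 1/W = 2.45 + 1.9802 = 4.4302 per hr

Final: 4.4302 /hr


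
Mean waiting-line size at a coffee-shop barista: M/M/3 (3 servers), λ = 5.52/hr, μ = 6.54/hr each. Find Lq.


a = λ/μ = 0.8440; ρ = a/3 = 0.2813
P₀ = 0.427408
Lq = P₀·a^c·ρ / (c!·(1−ρ)²) = 0.427408·0.60129·0.2813/(6·0.51646)
= 0.02333

Final: 0.02333


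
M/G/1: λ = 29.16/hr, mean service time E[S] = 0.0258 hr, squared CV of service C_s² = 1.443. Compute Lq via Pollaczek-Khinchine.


ρ = λ·E[S] = 29.16·0.0258 = 0.7523
Lq = ρ²(1+C_s²)/(2(1−ρ)) = 0.5660·(1+1.443)/(2·0.2477)
= 0.5660·2.4430/0.4953 = 2.79146

Final: 2.79146


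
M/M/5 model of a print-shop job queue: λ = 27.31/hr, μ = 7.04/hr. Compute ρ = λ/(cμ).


ρ = λ/(cμ) = 27.31/(5·7.04) = 27.31/35.20 = 0.7759

Final: 0.7759


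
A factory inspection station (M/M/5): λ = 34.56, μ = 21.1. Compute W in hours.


a = 1.6379; ρ = 0.3276; P₀ = 0.193887
Lq = P₀·a^c·ρ/(c!(1−ρ)²) = 0.01380
Wq = Lq/λ = 0.01380/34.56 = 0.0003993 hr
W = Wq + 1/μ = 0.0003993 + 0.04739 = 0.04779 hr

Final: 0.04779 hr


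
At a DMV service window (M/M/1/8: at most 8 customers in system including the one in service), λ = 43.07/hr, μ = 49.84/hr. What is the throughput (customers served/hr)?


ρ = 0.8642; P_K = (1−ρ)ρ^8/(1−ρ^9) = 0.057773
λ_eff = λ(1 − P_K) = 43.07·(1 − 0.057773) = 43.07·0.942227 = 40.5817 /hr

Final: 40.5817 /hr


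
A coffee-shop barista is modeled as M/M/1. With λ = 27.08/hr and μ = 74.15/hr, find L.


ρ = λ/μ = 27.08/74.15 = 0.3652
L = ρ/(1−ρ) = 0.3652/(1 − 0.3652) = 0.3652/0.6348 = 0.5753

Final: 0.5753


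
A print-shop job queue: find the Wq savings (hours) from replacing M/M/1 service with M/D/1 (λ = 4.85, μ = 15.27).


ρ = 4.85/15.27 = 0.3176
Wq(M/M/1) = ρ/(μ−λ) = 0.3176/10.42 = 0.03048 hr
Wq(M/D/1) = ρ/(2(μ−λ)) = 0.01524 hr
Savings = 0.03048 − 0.01524 = 0.01524 hr

Final: 0.01524 hr


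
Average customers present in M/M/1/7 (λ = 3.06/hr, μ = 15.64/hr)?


ρ = 3.06/15.64 = 0.1957
L = ρ[1 − (K+1)ρ^K + Kρ^(K+1)] / [(1−ρ)(1−ρ^(K+1))]
Numerator: 0.1957·(1 − 8·0.00001097 + 7·0.000002147) = 0.195638
Denominator: (0.8043)·(0.999998) = 0.804346
L = 0.195638/0.804346 = 0.2432

Final: 0.2432


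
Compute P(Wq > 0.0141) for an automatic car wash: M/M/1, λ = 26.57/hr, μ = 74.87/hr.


ρ = 26.57/74.87 = 0.3549
P(Wq > t) = ρ·e^{−(μ−λ)t} = 0.3549·e^{−0.6810}
= 0.3549·0.506095 = 0.179604

Final: 0.179604


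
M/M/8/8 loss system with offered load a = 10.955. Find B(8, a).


B(c,a) = (a^c/c!) / Σ_{k=0}^{c} a^k/k!
a^8/8! = 5144.918881
Σ terms (k=0..8): 1.00000 + 10.95500 + 60.00601 + 219.12196 + 600.12026 + 1314.86348 + 2400.72157 + 3757.12926 + 5144.91888 = 13508.836419
B = 5144.918881/13508.836419 = 0.380856

Final: 0.380856


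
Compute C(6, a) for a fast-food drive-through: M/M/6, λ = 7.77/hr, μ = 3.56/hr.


a = λ/μ = 2.1826; ρ = a/6 = 0.3638
P₀ = 0.112467 (from M/M/c formula)
C(c,a) = [a^c/(c!(1−ρ))]·P₀ = [108.10011/(720·0.6362)]·0.112467
= 0.23598·0.112467 = 0.026540

Final: 0.026540


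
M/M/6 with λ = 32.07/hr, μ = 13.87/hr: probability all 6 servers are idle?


a = λ/μ = 32.07/13.87 = 2.3122; ρ = a/c = 0.3854
Σ_{k=0}^{5} a^k/k! (terms k=0..5) = 1.00000 + 2.31218 + 2.67310 + 2.06023 + 1.19091 + 0.55072 = 9.78715
Tail: a^6/(6!(1−ρ)) = 152.80410/(720·0.6146) = 0.34529
P₀ = 1/(9.78715 + 0.34529) = 1/10.13244 = 0.098693

Final: 0.098693


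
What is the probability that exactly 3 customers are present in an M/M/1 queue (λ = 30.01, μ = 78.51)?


ρ = 30.01/78.51 = 0.3822
P_n = (1−ρ)·ρ^n = (1 − 0.3822)·0.3822^3 = 0.6178·0.055850 = 0.034502

Final: 0.034502


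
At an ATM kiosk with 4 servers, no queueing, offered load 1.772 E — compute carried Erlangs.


B(4,1.772) = 0.072324 (Erlang-B)
Carried load = a(1 − B) = 1.772·(1 − 0.072324) = 1.772·0.927676 = 1.6438 E

Final: 1.6438 Erlangs


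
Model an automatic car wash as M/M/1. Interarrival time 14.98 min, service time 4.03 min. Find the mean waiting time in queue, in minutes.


λ = 60/14.98 = 4.0053 /hr
μ = 60/4.03 = 14.8883 /hr
ρ = λ/μ = 4.0053/14.8883 = 0.2690
Wq = ρ/(μ−λ) = 0.2690/(14.8883−4.0053) = 0.02472 hr
In minutes: 0.02472·60 = 1.483 min

Final: 1.483 min


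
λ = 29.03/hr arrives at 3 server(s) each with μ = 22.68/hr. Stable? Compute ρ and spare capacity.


Total capacity cμ = 3·22.68 = 68.04/hr
ρ = λ/(cμ) = 29.03/68.04 = 0.4267
Stable ⇔ ρ < 1: YES
Spare capacity = cμ − λ = 68.04 − 29.03 = 39.01/hr

Final: ρ = 0.4267; stable; margin = 39.01/hr


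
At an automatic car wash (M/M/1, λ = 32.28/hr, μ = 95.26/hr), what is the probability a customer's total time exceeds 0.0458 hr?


W ~ Exponential(μ−λ) for M/M/1.
μ − λ = 95.26 − 32.28 = 62.9800
P(W > t) = e^{−(μ−λ)t} = e^{−2.8845} = 0.055884

Final: 0.055884


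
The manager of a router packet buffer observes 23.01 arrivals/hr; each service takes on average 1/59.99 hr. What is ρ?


ρ = λ/μ = 23.01/59.99 = 0.3836

Final: 0.3836


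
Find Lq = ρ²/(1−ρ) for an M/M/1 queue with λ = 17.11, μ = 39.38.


ρ = 17.11/39.38 = 0.4345
Lq = ρ²/(1−ρ) = 0.1888/0.5655 = 0.3338

Final: 0.3338


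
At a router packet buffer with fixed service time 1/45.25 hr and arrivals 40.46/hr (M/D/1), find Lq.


ρ = 40.46/45.25 = 0.8941
M/D/1: Lq = ρ²/(2(1−ρ)) = 0.7995/(2·0.1059) = 3.77631

Final: 3.77631


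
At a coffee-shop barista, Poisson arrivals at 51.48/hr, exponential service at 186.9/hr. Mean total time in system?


W = 1/(μ−λ) = 1/(186.9 − 51.48) = 1/135.42 = 0.007384 hr

Final: 0.007384 hr


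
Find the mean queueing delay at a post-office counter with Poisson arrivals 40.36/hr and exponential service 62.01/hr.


ρ = 40.36/62.01 = 0.6509
Wq = ρ/(μ−λ) = 0.6509/(62.01 − 40.36) = 0.6509/21.65 = 0.03006 hr

Final: 0.03006 hr


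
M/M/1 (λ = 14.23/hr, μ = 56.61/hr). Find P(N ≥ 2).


ρ = 14.23/56.61 = 0.2514
P(N ≥ n) = ρ^n = 0.2514^2 = 0.063186

Final: 0.063186


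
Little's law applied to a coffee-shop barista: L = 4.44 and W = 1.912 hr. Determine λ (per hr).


λ = L/W = 4.44/1.912 = 2.3222 /hr

Final: 2.3222 /hr


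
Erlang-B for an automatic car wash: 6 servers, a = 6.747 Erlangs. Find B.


B(c,a) = (a^c/c!) / Σ_{k=0}^{c} a^k/k!
a^6/6! = 131.018241
Σ terms (k=0..6): 1.00000 + 6.74700 + 22.76100 + 51.18950 + 86.34389 + 116.51244 + 131.01824 = 415.572074
B = 131.018241/415.572074 = 0.315272

Final: 0.315272


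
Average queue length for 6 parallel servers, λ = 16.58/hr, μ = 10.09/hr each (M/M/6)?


a = λ/μ = 1.6432; ρ = a/6 = 0.2739
P₀ = 0.193273
Lq = P₀·a^c·ρ / (c!·(1−ρ)²) = 0.193273·19.68612·0.2739/(720·0.52727)
= 0.002745

Final: 0.002745


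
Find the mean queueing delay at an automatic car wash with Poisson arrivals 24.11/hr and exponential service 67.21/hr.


ρ = 24.11/67.21 = 0.3587
Wq = ρ/(μ−λ) = 0.3587/(67.21 − 24.11) = 0.3587/43.10 = 0.008323 hr

Final: 0.008323 hr


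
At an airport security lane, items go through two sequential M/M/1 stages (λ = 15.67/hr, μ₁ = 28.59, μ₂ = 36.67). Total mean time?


Each node sees arrival rate λ = 15.67/hr (tandem ⇒ throughput preserved).
W₁ = 1/(μ₁−λ) = 1/(28.59−15.67) = 0.07740 hr
W₂ = 1/(μ₂−λ) = 1/(36.67−15.67) = 0.04762 hr
W_total = W₁ + W₂ = 0.07740 + 0.04762 = 0.12502 hr

Final: 0.12502 hr


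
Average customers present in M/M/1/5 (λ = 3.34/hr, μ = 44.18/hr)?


ρ = 3.34/44.18 = 0.07560
L = ρ[1 − (K+1)ρ^K + Kρ^(K+1)] / [(1−ρ)(1−ρ^(K+1))]
Numerator: 0.07560·(1 − 6·0.000002469 + 5·0.0000001867) = 0.075599
Denominator: (0.9244)·(1.000000) = 0.924400
L = 0.075599/0.924400 = 0.08178

Final: 0.08178


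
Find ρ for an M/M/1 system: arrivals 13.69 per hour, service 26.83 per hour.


ρ = λ/μ = 13.69/26.83 = 0.5102

Final: 0.5102


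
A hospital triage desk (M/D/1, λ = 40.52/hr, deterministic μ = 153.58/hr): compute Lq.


ρ = 40.52/153.58 = 0.2638
M/D/1: Lq = ρ²/(2(1−ρ)) = 0.06961/(2·0.7362) = 0.04728

Final: 0.04728


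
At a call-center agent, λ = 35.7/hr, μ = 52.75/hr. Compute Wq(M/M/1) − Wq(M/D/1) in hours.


ρ = 35.7/52.75 = 0.6768
Wq(M/M/1) = ρ/(μ−λ) = 0.6768/17.05 = 0.03969 hr
Wq(M/D/1) = ρ/(2(μ−λ)) = 0.01985 hr
Savings = 0.03969 − 0.01985 = 0.01985 hr

Final: 0.01985 hr


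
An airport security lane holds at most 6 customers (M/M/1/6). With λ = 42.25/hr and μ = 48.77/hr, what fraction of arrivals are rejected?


ρ = λ/μ = 42.25/48.77 = 0.8663
P_K = (1−ρ)ρ^K/(1−ρ^(K+1)) = (0.1337·0.422711)/(1 − 0.366199)
= 0.056512/0.633801 = 0.089163

Final: 0.089163


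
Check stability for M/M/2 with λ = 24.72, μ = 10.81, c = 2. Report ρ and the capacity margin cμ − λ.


Total capacity cμ = 2·10.81 = 21.62/hr
ρ = λ/(cμ) = 24.72/21.62 = 1.1434
Stable ⇔ ρ < 1: NO
Spare capacity = cμ − λ = 21.62 − 24.72 = -3.10/hr

Final: ρ = 1.1434; unstable; margin = -3.10/hr


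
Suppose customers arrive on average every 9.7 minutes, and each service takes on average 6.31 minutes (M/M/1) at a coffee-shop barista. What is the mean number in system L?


λ = 60/9.7 = 6.1856 /hr
μ = 60/6.31 = 9.5087 /hr
ρ = λ/μ = 6.1856/9.5087 = 0.6505
L = ρ/(1−ρ) = 0.6505/0.3495 = 1.8614

Final: 1.8614


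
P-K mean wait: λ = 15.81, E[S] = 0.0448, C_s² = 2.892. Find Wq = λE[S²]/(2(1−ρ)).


ρ = λ·E[S] = 15.81·0.0448 = 0.7083
E[S²] = E[S]²(1+C_s²) = 0.0448²·(1+2.892) = 0.007811
Wq = λ·E[S²]/(2(1−ρ)) = 15.81·0.007811/(2·0.2917) = 0.21168 hr

Final: 0.21168 hr


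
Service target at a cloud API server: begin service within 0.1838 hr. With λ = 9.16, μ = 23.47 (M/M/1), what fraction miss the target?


ρ = 9.16/23.47 = 0.3903
P(Wq > t) = ρ·e^{−(μ−λ)t} = 0.3903·e^{−2.6302}
= 0.3903·0.072066 = 0.028126

Final: 0.028126


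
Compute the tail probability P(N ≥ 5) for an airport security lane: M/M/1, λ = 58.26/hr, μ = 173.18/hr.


ρ = 58.26/173.18 = 0.3364
P(N ≥ n) = ρ^n = 0.3364^5 = 0.004309

Final: 0.004309


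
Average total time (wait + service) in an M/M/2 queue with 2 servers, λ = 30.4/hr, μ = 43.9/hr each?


a = 0.6925; ρ = 0.3462; P₀ = 0.485618
Lq = P₀·a^c·ρ/(c!(1−ρ)²) = 0.09433
Wq = Lq/λ = 0.09433/30.4 = 0.003103 hr
W = Wq + 1/μ = 0.003103 + 0.02278 = 0.02588 hr

Final: 0.02588 hr


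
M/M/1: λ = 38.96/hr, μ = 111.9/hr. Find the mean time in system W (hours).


W = 1/(μ−λ) = 1/(111.9 − 38.96) = 1/72.94 = 0.01371 hr

Final: 0.01371 hr


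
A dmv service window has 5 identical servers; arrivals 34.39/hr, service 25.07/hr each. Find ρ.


ρ = λ/(cμ) = 34.39/(5·25.07) = 34.39/125.35 = 0.2744

Final: 0.2744


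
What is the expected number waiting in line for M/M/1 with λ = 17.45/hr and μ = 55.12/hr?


ρ = 17.45/55.12 = 0.3166
Lq = ρ²/(1−ρ) = 0.1002/0.6834 = 0.1467

Final: 0.1467


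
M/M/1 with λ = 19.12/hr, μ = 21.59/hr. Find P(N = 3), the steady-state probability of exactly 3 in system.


ρ = 19.12/21.59 = 0.8856
P_n = (1−ρ)·ρ^n = (1 − 0.8856)·0.8856^3 = 0.1144·0.694554 = 0.079460

Final: 0.079460


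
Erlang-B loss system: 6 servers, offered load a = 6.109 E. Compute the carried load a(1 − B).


B(6,6.109) = 0.272530 (Erlang-B)
Carried load = a(1 − B) = 6.109·(1 − 0.272530) = 6.109·0.727470 = 4.4441 E

Final: 4.4441 Erlangs


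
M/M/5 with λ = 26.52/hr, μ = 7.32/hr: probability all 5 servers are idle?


a = λ/μ = 26.52/7.32 = 3.6230; ρ = a/c = 0.7246
Σ_{k=0}^{4} a^k/k! (terms k=0..4) = 1.00000 + 3.62295 + 6.56289 + 7.92567 + 7.17858 = 26.29009
Tail: a^5/(5!(1−ρ)) = 624.18337/(120·0.2754) = 18.88650
P₀ = 1/(26.29009 + 18.88650) = 1/45.17659 = 0.022135

Final: 0.022135


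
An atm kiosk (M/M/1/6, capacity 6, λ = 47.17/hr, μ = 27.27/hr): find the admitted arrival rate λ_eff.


ρ = 1.7297; P_K = (1−ρ)ρ^6/(1−ρ^7) = 0.431185
λ_eff = λ(1 − P_K) = 47.17·(1 − 0.431185) = 47.17·0.568815 = 26.8310 /hr

Final: 26.8310 /hr


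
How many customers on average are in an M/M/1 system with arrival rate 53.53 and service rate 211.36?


ρ = λ/μ = 53.53/211.36 = 0.2533
L = ρ/(1−ρ) = 0.2533/(1 − 0.2533) = 0.2533/0.7467 = 0.3392

Final: 0.3392
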